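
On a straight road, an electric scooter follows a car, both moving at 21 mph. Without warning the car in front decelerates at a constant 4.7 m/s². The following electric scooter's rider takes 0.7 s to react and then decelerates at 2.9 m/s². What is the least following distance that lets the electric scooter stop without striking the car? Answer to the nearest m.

Minimum gap ≈ 12 m

21 mph × 0.44704 = 9.3878 m/s.
Leader travels v²/(2a_L) = 88.131 / 9.400 = 9.376 m before stopping.
Follower covers v·t_r = 9.3878 × 0.7 = 6.571 m while reacting, then v²/(2a_F) = 88.131 / 5.800 = 15.195 m while braking, for a total of 6.571 + 15.195 = 21.766 m.
Since a_F ≤ a_L and the follower starts braking later, the follower is never slower than the leader, so the closest approach is when both have stopped.
Minimum gap = 21.766 − 9.376 = 12.390 m.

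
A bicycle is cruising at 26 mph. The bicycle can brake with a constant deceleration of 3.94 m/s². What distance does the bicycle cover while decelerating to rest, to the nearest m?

26 mph × 0.44704 = 11.6230 m/s.
Braking distance = v²/(2a) = 11.6230² / (2 × 3.940) = 135.094 / 7.880 = 17.144 m.

Braking distance ≈ 17 m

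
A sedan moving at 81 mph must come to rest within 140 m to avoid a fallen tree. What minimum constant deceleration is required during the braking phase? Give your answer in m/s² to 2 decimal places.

81 mph × 0.44704 = 36.2102 m/s.
v² = 2a·d ⇒ a = v²/(2d) = 36.2102² / (2 × 140.000) = 1311.179 / 280.000 = 4.6828 m/s².

Required deceleration ≈ 4.68 m/s²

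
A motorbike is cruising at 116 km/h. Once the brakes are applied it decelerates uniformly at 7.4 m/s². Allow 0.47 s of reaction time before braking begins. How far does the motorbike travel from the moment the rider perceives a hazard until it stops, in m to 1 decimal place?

Total stopping distance ≈ 85.3 m

116 km/h ÷ 3.6 = 32.2222 m/s.
Reaction distance = v·t_r = 32.2222 × 0.47 = 15.144 m.
Braking distance = v²/(2a) = 32.2222² / (2 × 7.400) = 1038.270 / 14.800 = 70.153 m.
Total = 15.144 + 70.153 = 85.297 m.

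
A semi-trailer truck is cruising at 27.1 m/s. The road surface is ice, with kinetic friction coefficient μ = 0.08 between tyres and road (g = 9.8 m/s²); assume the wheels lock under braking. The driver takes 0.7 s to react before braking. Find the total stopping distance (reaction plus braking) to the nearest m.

a = μg = 0.08 × 9.8 = 0.784 m/s².
Reaction distance = v·t_r = 27.1000 × 0.7 = 18.970 m.
Braking distance = v²/(2a) = 27.1000² / (2 × 0.784) = 734.410 / 1.568 = 468.374 m.
Total = 18.970 + 468.374 = 487.344 m.

Total stopping distance ≈ 487 m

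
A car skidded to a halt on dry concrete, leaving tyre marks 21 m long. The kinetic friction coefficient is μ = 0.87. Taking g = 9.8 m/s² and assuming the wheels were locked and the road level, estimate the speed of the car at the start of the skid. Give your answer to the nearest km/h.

Initial speed ≈ 68 km/h

Deceleration a = μg = 0.87 × 9.8 = 8.526 m/s².
v = √(2a·d) = √(2 × 8.526 × 21) = √358.092 = 18.9233 m/s.
= 18.9233 × 3.6 = 68.124 km/h.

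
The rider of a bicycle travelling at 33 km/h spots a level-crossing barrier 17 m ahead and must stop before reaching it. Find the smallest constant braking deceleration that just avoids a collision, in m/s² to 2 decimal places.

Required deceleration ≈ 2.47 m/s²

33 km/h ÷ 3.6 = 9.1667 m/s.
v² = 2a·d ⇒ a = v²/(2d) = 9.1667² / (2 × 17.000) = 84.028 / 34.000 = 2.4714 m/s².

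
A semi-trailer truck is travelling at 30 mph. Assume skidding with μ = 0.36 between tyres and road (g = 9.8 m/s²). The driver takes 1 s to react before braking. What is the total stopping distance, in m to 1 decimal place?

Total stopping distance ≈ 38.9 m

30 mph × 0.44704 = 13.4112 m/s.
a = μg = 0.36 × 9.8 = 3.528 m/s².
Reaction distance = v·t_r = 13.4112 × 1 = 13.411 m.
Braking distance = v²/(2a) = 13.4112² / (2 × 3.528) = 179.860 / 7.056 = 25.490 m.
Total = 13.411 + 25.490 = 38.901 m.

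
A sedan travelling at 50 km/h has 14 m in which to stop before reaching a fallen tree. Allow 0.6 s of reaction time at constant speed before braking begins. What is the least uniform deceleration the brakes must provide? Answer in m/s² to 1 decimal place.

Required deceleration ≈ 17.0 m/s²

50 km/h ÷ 3.6 = 13.8889 m/s.
Distance covered during reaction = 13.8889 × 0.6 = 8.333 m.
Distance available for braking: 14 − 8.333 = 5.667 m.
v² = 2a·d ⇒ a = v²/(2d) = 13.8889² / (2 × 5.667) = 192.902 / 11.334 = 17.0198 m/s².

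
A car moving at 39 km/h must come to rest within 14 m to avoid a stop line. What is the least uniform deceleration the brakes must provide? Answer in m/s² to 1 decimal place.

39 km/h ÷ 3.6 = 10.8333 m/s.
v² = 2a·d ⇒ a = v²/(2d) = 10.8333² / (2 × 14.000) = 117.360 / 28.000 = 4.1914 m/s².

Required deceleration ≈ 4.2 m/s²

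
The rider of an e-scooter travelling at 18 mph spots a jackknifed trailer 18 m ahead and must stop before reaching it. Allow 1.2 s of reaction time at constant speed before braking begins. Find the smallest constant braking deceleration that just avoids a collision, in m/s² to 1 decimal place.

18 mph × 0.44704 = 8.0467 m/s.
Distance covered during reaction = 8.0467 × 1.2 = 9.656 m.
Distance available for braking: 18 − 9.656 = 8.344 m.
v² = 2a·d ⇒ a = v²/(2d) = 8.0467² / (2 × 8.344) = 64.749 / 16.688 = 3.8800 m/s².

Required deceleration ≈ 3.9 m/s²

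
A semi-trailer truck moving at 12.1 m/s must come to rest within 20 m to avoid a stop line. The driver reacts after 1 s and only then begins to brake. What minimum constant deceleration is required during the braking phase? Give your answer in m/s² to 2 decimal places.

Distance covered during reaction = 12.1000 × 1 = 12.100 m.
Distance available for braking: 20 − 12.100 = 7.900 m.
v² = 2a·d ⇒ a = v²/(2d) = 12.1000² / (2 × 7.900) = 146.410 / 15.800 = 9.2665 m/s².

Required deceleration ≈ 9.27 m/s²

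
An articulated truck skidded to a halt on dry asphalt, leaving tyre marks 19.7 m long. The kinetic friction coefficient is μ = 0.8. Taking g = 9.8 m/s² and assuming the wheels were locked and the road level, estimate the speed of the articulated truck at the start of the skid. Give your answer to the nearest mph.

Initial speed ≈ 39 mph

Deceleration a = μg = 0.8 × 9.8 = 7.840 m/s².
v = √(2a·d) = √(2 × 7.840 × 19.7) = √308.896 = 17.5754 m/s.
= 17.5754 ÷ 0.44704 = 39.315 mph.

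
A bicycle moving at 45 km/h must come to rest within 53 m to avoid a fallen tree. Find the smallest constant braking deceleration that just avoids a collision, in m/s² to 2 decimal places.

45 km/h ÷ 3.6 = 12.5000 m/s.
v² = 2a·d ⇒ a = v²/(2d) = 12.5000² / (2 × 53.000) = 156.250 / 106.000 = 1.4741 m/s².

Required deceleration ≈ 1.47 m/s²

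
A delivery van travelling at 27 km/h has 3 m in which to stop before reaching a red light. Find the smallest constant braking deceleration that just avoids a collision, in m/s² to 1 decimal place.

27 km/h ÷ 3.6 = 7.5000 m/s.
v² = 2a·d ⇒ a = v²/(2d) = 7.5000² / (2 × 3.000) = 56.250 / 6.000 = 9.3750 m/s².

Required deceleration ≈ 9.4 m/s²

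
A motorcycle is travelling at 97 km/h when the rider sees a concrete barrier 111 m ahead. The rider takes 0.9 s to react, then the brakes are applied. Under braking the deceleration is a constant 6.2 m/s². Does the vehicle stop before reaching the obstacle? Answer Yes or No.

Yes

97 km/h ÷ 3.6 = 26.9444 m/s.
Reaction distance = 26.9444 × 0.9 = 24.250 m.
Braking distance = v²/(2a) = 726.001 / 12.400 = 58.548 m.
Total stopping distance = 24.250 + 58.548 = 82.798 m, vs 111 m available — it stops with 111 − 82.798 = 28.202 m to spare.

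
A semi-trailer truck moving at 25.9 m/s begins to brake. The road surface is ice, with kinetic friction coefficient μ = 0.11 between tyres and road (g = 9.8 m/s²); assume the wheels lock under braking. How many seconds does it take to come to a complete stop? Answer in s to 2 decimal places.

Braking time ≈ 24.03 s

a = μg = 0.11 × 9.8 = 1.078 m/s².
Braking time = v/a = 25.9000 / 1.078 = 24.026 s.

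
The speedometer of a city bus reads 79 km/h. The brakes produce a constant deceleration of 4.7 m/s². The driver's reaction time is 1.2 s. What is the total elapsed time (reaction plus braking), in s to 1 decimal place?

Total time ≈ 5.9 s

79 km/h ÷ 3.6 = 21.9444 m/s.
Braking time = v/a = 21.9444 / 4.700 = 4.669 s.
Total = 1.2 + 4.669 = 5.869 s.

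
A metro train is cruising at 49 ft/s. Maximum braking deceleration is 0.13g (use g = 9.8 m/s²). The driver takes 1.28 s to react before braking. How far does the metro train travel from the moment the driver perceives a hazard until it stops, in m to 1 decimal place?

49 ft/s × 0.3048 = 14.9352 m/s.
a = 0.13 × 9.8 = 1.274 m/s².
Reaction distance = v·t_r = 14.9352 × 1.28 = 19.117 m.
Braking distance = v²/(2a) = 14.9352² / (2 × 1.274) = 223.060 / 2.548 = 87.543 m.
Total = 19.117 + 87.543 = 106.660 m.

Total stopping distance ≈ 106.7 m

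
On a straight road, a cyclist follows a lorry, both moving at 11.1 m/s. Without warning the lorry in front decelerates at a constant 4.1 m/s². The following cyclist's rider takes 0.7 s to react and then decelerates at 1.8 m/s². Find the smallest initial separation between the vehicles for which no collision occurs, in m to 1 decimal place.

Minimum gap ≈ 27.0 m

Leader travels v²/(2a_L) = 123.210 / 8.200 = 15.026 m before stopping.
Follower covers v·t_r = 11.1000 × 0.7 = 7.770 m while reacting, then v²/(2a_F) = 123.210 / 3.600 = 34.225 m while braking, for a total of 7.770 + 34.225 = 41.995 m.
Since a_F ≤ a_L and the follower starts braking later, the follower is never slower than the leader, so the closest approach is when both have stopped.
Minimum gap = 41.995 − 15.026 = 26.969 m.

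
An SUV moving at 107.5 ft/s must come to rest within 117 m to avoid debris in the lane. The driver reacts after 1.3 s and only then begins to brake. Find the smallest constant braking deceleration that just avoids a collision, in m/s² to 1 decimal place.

107.5 ft/s × 0.3048 = 32.7660 m/s.
Distance covered during reaction = 32.7660 × 1.3 = 42.596 m.
Distance available for braking: 117 − 42.596 = 74.404 m.
v² = 2a·d ⇒ a = v²/(2d) = 32.7660² / (2 × 74.404) = 1073.611 / 148.808 = 7.2147 m/s².

Required deceleration ≈ 7.2 m/s²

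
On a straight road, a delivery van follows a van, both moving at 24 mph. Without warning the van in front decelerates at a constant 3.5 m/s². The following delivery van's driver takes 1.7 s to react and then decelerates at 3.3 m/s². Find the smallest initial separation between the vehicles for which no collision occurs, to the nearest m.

24 mph × 0.44704 = 10.7290 m/s.
Leader travels v²/(2a_L) = 115.111 / 7.000 = 16.444 m before stopping.
Follower covers v·t_r = 10.7290 × 1.7 = 18.239 m while reacting, then v²/(2a_F) = 115.111 / 6.600 = 17.441 m while braking, for a total of 18.239 + 17.441 = 35.680 m.
Since a_F ≤ a_L and the follower starts braking later, the follower is never slower than the leader, so the closest approach is when both have stopped.
Minimum gap = 35.680 − 16.444 = 19.236 m.

Minimum gap ≈ 19 m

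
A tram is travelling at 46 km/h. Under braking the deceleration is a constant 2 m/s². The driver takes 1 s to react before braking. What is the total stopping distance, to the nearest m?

46 km/h ÷ 3.6 = 12.7778 m/s.
Reaction distance = v·t_r = 12.7778 × 1 = 12.778 m.
Braking distance = v²/(2a) = 12.7778² / (2 × 2.000) = 163.272 / 4.000 = 40.818 m.
Total = 12.778 + 40.818 = 53.596 m.

Total stopping distance ≈ 54 m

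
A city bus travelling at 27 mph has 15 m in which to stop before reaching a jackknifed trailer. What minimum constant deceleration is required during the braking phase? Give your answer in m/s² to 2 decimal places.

27 mph × 0.44704 = 12.0701 m/s.
v² = 2a·d ⇒ a = v²/(2d) = 12.0701² / (2 × 15.000) = 145.687 / 30.000 = 4.8562 m/s².

Required deceleration ≈ 4.86 m/s²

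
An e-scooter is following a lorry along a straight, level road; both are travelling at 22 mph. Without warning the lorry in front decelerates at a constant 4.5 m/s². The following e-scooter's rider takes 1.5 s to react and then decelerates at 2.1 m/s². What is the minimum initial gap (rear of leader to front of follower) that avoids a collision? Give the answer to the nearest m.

Minimum gap ≈ 27 m

22 mph × 0.44704 = 9.8349 m/s.
Leader travels v²/(2a_L) = 96.725 / 9.000 = 10.747 m before stopping.
Follower covers v·t_r = 9.8349 × 1.5 = 14.752 m while reacting, then v²/(2a_F) = 96.725 / 4.200 = 23.030 m while braking, for a total of 14.752 + 23.030 = 37.782 m.
Since a_F ≤ a_L and the follower starts braking later, the follower is never slower than the leader, so the closest approach is when both have stopped.
Minimum gap = 37.782 − 10.747 = 27.035 m.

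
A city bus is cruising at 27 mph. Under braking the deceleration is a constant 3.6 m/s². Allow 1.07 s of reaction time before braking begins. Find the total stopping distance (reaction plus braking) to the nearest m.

27 mph × 0.44704 = 12.0701 m/s.
Reaction distance = v·t_r = 12.0701 × 1.07 = 12.915 m.
Braking distance = v²/(2a) = 12.0701² / (2 × 3.600) = 145.687 / 7.200 = 20.234 m.
Total = 12.915 + 20.234 = 33.149 m.

Total stopping distance ≈ 33 m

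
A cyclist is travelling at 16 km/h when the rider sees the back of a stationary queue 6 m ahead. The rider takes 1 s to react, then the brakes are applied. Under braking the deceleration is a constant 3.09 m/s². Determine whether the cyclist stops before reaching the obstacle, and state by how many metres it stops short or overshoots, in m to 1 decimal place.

No — it overshoots by 1.6 m

16 km/h ÷ 3.6 = 4.4444 m/s.
Reaction distance = 4.4444 × 1 = 4.444 m.
Braking distance = v²/(2a) = 19.753 / 6.180 = 3.196 m.
Total stopping distance = 4.444 + 3.196 = 7.640 m, vs 6 m available — it cannot stop in time and overshoots by 7.640 − 6 = 1.640 m.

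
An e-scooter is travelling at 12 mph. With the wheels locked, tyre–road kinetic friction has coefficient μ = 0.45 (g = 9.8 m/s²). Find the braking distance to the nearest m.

12 mph × 0.44704 = 5.3645 m/s.
a = μg = 0.45 × 9.8 = 4.410 m/s².
Braking distance = v²/(2a) = 5.3645² / (2 × 4.410) = 28.778 / 8.820 = 3.263 m.

Braking distance ≈ 3 m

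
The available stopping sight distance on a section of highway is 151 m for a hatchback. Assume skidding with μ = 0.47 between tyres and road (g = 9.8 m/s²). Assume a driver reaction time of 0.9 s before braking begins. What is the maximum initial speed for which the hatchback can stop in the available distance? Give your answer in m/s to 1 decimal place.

a = μg = 0.47 × 9.8 = 4.606 m/s².
Stopping distance: v·t_r + v²/(2a) = 151 with t_r = 0.9 s and a = 4.606 m/s².
So v² + 8.291 v − 1391.01 = 0.
Positive root: v = −a·t_r + √((a·t_r)² + 2a·d) = −4.145 + √(17.181 + 1391.01) = 33.3809 m/s.

Maximum speed ≈ 33.4 m/s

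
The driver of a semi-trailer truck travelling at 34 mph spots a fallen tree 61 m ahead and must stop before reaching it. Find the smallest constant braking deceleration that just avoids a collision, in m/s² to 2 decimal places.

Required deceleration ≈ 1.89 m/s²

34 mph × 0.44704 = 15.1994 m/s.
v² = 2a·d ⇒ a = v²/(2d) = 15.1994² / (2 × 61.000) = 231.022 / 122.000 = 1.8936 m/s².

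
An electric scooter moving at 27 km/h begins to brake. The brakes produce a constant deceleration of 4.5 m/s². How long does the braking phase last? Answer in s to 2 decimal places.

Braking time ≈ 1.67 s

27 km/h ÷ 3.6 = 7.5000 m/s.
Braking time = v/a = 7.5000 / 4.500 = 1.667 s.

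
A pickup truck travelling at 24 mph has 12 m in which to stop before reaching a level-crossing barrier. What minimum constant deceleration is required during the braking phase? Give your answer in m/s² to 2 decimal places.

24 mph × 0.44704 = 10.7290 m/s.
v² = 2a·d ⇒ a = v²/(2d) = 10.7290² / (2 × 12.000) = 115.111 / 24.000 = 4.7963 m/s².

Required deceleration ≈ 4.80 m/s²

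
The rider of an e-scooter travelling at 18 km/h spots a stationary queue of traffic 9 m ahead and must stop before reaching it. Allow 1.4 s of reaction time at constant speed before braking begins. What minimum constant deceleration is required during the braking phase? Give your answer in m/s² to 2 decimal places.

18 km/h ÷ 3.6 = 5.0000 m/s.
Distance covered during reaction = 5.0000 × 1.4 = 7.000 m.
Distance available for braking: 9 − 7.000 = 2.000 m.
v² = 2a·d ⇒ a = v²/(2d) = 5.0000² / (2 × 2.000) = 25.000 / 4.000 = 6.2500 m/s².

Required deceleration ≈ 6.25 m/s²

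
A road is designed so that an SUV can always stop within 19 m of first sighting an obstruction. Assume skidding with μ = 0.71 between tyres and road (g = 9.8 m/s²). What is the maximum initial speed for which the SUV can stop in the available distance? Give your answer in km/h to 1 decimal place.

a = μg = 0.71 × 9.8 = 6.958 m/s².
v²/(2a) = d ⇒ v = √(2 × 6.958 × 19) = √264.40 = 16.2604 m/s.
16.2604 m/s × 3.6 = 58.537 km/h.

Maximum speed ≈ 58.5 km/h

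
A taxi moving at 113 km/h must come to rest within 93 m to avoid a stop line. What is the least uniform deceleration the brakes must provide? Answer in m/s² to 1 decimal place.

Required deceleration ≈ 5.3 m/s²

113 km/h ÷ 3.6 = 31.3889 m/s.
v² = 2a·d ⇒ a = v²/(2d) = 31.3889² / (2 × 93.000) = 985.263 / 186.000 = 5.2971 m/s².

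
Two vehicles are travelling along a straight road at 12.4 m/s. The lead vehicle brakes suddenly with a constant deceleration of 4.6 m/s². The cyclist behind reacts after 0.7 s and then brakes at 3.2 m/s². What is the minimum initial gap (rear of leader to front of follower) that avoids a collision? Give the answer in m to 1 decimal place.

Minimum gap ≈ 16.0 m

Leader travels v²/(2a_L) = 153.760 / 9.200 = 16.713 m before stopping.
Follower covers v·t_r = 12.4000 × 0.7 = 8.680 m while reacting, then v²/(2a_F) = 153.760 / 6.400 = 24.025 m while braking, for a total of 8.680 + 24.025 = 32.705 m.
Since a_F ≤ a_L and the follower starts braking later, the follower is never slower than the leader, so the closest approach is when both have stopped.
Minimum gap = 32.705 − 16.713 = 15.992 m.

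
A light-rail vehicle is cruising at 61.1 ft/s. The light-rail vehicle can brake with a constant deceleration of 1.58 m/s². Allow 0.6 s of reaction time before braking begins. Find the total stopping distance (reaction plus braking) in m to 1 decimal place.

Total stopping distance ≈ 120.9 m

61.1 ft/s × 0.3048 = 18.6233 m/s.
Reaction distance = v·t_r = 18.6233 × 0.6 = 11.174 m.
Braking distance = v²/(2a) = 18.6233² / (2 × 1.580) = 346.827 / 3.160 = 109.755 m.
Total = 11.174 + 109.755 = 120.929 m.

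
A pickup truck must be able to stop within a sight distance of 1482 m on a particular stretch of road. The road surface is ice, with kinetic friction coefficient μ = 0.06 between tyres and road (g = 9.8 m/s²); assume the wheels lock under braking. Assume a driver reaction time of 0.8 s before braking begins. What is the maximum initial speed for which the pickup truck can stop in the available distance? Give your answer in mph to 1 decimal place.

a = μg = 0.06 × 9.8 = 0.588 m/s².
Stopping distance: v·t_r + v²/(2a) = 1482 with t_r = 0.8 s and a = 0.588 m/s².
So v² + 0.941 v − 1742.83 = 0.
Positive root: v = −a·t_r + √((a·t_r)² + 2a·d) = −0.470 + √(0.221 + 1742.83) = 41.2799 m/s.
41.2799 m/s ÷ 0.44704 = 92.341 mph.

Maximum speed ≈ 92.3 mph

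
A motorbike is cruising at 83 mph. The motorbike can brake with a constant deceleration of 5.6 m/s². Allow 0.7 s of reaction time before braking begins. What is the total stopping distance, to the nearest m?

83 mph × 0.44704 = 37.1043 m/s.
Reaction distance = v·t_r = 37.1043 × 0.7 = 25.973 m.
Braking distance = v²/(2a) = 37.1043² / (2 × 5.600) = 1376.729 / 11.200 = 122.922 m.
Total = 25.973 + 122.922 = 148.895 m.

Total stopping distance ≈ 149 m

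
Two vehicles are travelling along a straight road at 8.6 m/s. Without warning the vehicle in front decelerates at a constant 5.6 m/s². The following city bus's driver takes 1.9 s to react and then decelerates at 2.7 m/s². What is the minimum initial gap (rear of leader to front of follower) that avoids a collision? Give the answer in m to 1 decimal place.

Minimum gap ≈ 23.4 m

Leader travels v²/(2a_L) = 73.960 / 11.200 = 6.604 m before stopping.
Follower covers v·t_r = 8.6000 × 1.9 = 16.340 m while reacting, then v²/(2a_F) = 73.960 / 5.400 = 13.696 m while braking, for a total of 16.340 + 13.696 = 30.036 m.
Since a_F ≤ a_L and the follower starts braking later, the follower is never slower than the leader, so the closest approach is when both have stopped.
Minimum gap = 30.036 − 6.604 = 23.432 m.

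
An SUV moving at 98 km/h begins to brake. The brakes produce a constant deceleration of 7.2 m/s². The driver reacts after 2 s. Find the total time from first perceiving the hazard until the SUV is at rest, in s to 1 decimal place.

Total time ≈ 5.8 s

98 km/h ÷ 3.6 = 27.2222 m/s.
Braking time = v/a = 27.2222 / 7.200 = 3.781 s.
Total = 2 + 3.781 = 5.781 s.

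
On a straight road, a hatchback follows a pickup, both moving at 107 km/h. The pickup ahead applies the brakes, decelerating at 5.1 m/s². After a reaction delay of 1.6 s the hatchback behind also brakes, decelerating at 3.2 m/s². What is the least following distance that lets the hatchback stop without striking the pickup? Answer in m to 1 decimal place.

Minimum gap ≈ 99.0 m

107 km/h ÷ 3.6 = 29.7222 m/s.
Leader travels v²/(2a_L) = 883.409 / 10.200 = 86.609 m before stopping.
Follower covers v·t_r = 29.7222 × 1.6 = 47.556 m while reacting, then v²/(2a_F) = 883.409 / 6.400 = 138.033 m while braking, for a total of 47.556 + 138.033 = 185.589 m.
Since a_F ≤ a_L and the follower starts braking later, the follower is never slower than the leader, so the closest approach is when both have stopped.
Minimum gap = 185.589 − 86.609 = 98.980 m.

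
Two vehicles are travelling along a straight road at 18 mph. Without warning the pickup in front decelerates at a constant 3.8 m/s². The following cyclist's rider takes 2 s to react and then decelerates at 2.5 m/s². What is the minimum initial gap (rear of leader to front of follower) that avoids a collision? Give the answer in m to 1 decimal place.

18 mph × 0.44704 = 8.0467 m/s.
Leader travels v²/(2a_L) = 64.749 / 7.600 = 8.520 m before stopping.
Follower covers v·t_r = 8.0467 × 2 = 16.093 m while reacting, then v²/(2a_F) = 64.749 / 5.000 = 12.950 m while braking, for a total of 16.093 + 12.950 = 29.043 m.
Since a_F ≤ a_L and the follower starts braking later, the follower is never slower than the leader, so the closest approach is when both have stopped.
Minimum gap = 29.043 − 8.520 = 20.523 m.

Minimum gap ≈ 20.5 m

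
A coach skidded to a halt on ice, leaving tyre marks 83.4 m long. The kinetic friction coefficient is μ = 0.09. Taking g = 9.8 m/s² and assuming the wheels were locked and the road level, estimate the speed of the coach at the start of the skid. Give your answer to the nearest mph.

Deceleration a = μg = 0.09 × 9.8 = 0.882 m/s².
v = √(2a·d) = √(2 × 0.882 × 83.4) = √147.118 = 12.1292 m/s.
= 12.1292 ÷ 0.44704 = 27.132 mph.

Initial speed ≈ 27 mph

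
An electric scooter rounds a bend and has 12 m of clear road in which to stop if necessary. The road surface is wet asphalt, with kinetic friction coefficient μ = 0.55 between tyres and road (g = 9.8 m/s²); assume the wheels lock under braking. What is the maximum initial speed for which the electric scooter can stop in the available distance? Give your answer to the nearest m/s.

a = μg = 0.55 × 9.8 = 5.390 m/s².
v²/(2a) = d ⇒ v = √(2 × 5.390 × 12) = √129.36 = 11.3737 m/s.

Maximum speed ≈ 11 m/s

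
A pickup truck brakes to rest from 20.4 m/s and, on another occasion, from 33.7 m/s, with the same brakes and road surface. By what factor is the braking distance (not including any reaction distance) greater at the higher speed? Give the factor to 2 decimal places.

Factor ≈ 2.73

Braking distance d = v²/(2a), so with a fixed, d ∝ v².
Factor = (33.7/20.4)² = 1.6520² = 2.7291.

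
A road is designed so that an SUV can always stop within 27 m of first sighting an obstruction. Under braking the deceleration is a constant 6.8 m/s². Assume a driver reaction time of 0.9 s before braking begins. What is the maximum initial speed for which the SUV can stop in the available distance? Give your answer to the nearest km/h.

Stopping distance: v·t_r + v²/(2a) = 27 with t_r = 0.9 s and a = 6.800 m/s².
So v² + 12.240 v − 367.20 = 0.
Positive root: v = −a·t_r + √((a·t_r)² + 2a·d) = −6.120 + √(37.454 + 367.20) = 13.9960 m/s.
13.9960 m/s × 3.6 = 50.386 km/h.

Maximum speed ≈ 50 km/h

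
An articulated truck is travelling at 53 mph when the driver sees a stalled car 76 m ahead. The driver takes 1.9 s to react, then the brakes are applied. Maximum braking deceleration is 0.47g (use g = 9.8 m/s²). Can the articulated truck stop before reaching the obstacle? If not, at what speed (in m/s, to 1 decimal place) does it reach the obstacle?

53 mph × 0.44704 = 23.6931 m/s.
a = 0.47 × 9.8 = 4.606 m/s².
Reaction distance = 23.6931 × 1.9 = 45.017 m.
Braking distance needed to stop: v²/(2a) = 561.363 / 9.212 = 60.938 m, so total needed = 45.017 + 60.938 = 105.955 m > 76 m — it cannot stop.
Distance remaining when braking begins: 76 − 45.017 = 30.983 m.
v² = v₀² − 2a·d = 561.363 − 2 × 4.606 × 30.983 = 275.948 m²/s².
v = √275.948 = 16.612 m/s.

No — it strikes the obstacle at 16.6 m/s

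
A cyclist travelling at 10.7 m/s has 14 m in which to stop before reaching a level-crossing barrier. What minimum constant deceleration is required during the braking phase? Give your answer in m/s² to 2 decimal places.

v² = 2a·d ⇒ a = v²/(2d) = 10.7000² / (2 × 14.000) = 114.490 / 28.000 = 4.0889 m/s².

Required deceleration ≈ 4.09 m/s²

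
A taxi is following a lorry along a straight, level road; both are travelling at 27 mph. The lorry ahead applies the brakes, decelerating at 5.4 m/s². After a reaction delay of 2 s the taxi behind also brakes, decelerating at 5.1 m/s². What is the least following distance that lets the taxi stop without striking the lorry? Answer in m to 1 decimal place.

Minimum gap ≈ 24.9 m

27 mph × 0.44704 = 12.0701 m/s.
Leader travels v²/(2a_L) = 145.687 / 10.800 = 13.490 m before stopping.
Follower covers v·t_r = 12.0701 × 2 = 24.140 m while reacting, then v²/(2a_F) = 145.687 / 10.200 = 14.283 m while braking, for a total of 24.140 + 14.283 = 38.423 m.
Since a_F ≤ a_L and the follower starts braking later, the follower is never slower than the leader, so the closest approach is when both have stopped.
Minimum gap = 38.423 − 13.490 = 24.933 m.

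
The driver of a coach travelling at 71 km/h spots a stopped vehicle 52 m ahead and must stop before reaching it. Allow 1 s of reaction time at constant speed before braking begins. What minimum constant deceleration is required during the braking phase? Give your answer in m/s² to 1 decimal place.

71 km/h ÷ 3.6 = 19.7222 m/s.
Distance covered during reaction = 19.7222 × 1 = 19.722 m.
Distance available for braking: 52 − 19.722 = 32.278 m.
v² = 2a·d ⇒ a = v²/(2d) = 19.7222² / (2 × 32.278) = 388.965 / 64.556 = 6.0252 m/s².

Required deceleration ≈ 6.0 m/s²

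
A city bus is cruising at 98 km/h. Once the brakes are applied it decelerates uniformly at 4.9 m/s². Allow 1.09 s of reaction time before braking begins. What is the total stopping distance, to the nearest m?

Total stopping distance ≈ 105 m

98 km/h ÷ 3.6 = 27.2222 m/s.
Reaction distance = v·t_r = 27.2222 × 1.09 = 29.672 m.
Braking distance = v²/(2a) = 27.2222² / (2 × 4.900) = 741.048 / 9.800 = 75.617 m.
Total = 29.672 + 75.617 = 105.289 m.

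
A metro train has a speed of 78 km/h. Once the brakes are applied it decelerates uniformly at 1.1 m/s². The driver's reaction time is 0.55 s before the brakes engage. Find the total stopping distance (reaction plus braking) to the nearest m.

78 km/h ÷ 3.6 = 21.6667 m/s.
Reaction distance = v·t_r = 21.6667 × 0.55 = 11.917 m.
Braking distance = v²/(2a) = 21.6667² / (2 × 1.100) = 469.446 / 2.200 = 213.385 m.
Total = 11.917 + 213.385 = 225.302 m.

Total stopping distance ≈ 225 m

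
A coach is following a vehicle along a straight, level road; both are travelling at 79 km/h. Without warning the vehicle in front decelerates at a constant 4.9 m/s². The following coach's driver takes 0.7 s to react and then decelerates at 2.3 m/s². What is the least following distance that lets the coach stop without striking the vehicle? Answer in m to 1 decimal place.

79 km/h ÷ 3.6 = 21.9444 m/s.
Leader travels v²/(2a_L) = 481.557 / 9.800 = 49.138 m before stopping.
Follower covers v·t_r = 21.9444 × 0.7 = 15.361 m while reacting, then v²/(2a_F) = 481.557 / 4.600 = 104.686 m while braking, for a total of 15.361 + 104.686 = 120.047 m.
Since a_F ≤ a_L and the follower starts braking later, the follower is never slower than the leader, so the closest approach is when both have stopped.
Minimum gap = 120.047 − 49.138 = 70.909 m.

Minimum gap ≈ 70.9 m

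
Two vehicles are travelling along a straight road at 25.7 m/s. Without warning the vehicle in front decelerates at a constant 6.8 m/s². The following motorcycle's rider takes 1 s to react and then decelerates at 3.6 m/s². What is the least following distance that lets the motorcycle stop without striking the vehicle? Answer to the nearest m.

Leader travels v²/(2a_L) = 660.490 / 13.600 = 48.565 m before stopping.
Follower covers v·t_r = 25.7000 × 1 = 25.700 m while reacting, then v²/(2a_F) = 660.490 / 7.200 = 91.735 m while braking, for a total of 25.700 + 91.735 = 117.435 m.
Since a_F ≤ a_L and the follower starts braking later, the follower is never slower than the leader, so the closest approach is when both have stopped.
Minimum gap = 117.435 − 48.565 = 68.870 m.

Minimum gap ≈ 69 m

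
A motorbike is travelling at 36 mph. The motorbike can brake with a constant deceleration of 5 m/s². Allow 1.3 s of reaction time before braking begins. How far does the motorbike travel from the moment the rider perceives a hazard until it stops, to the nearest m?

36 mph × 0.44704 = 16.0934 m/s.
Reaction distance = v·t_r = 16.0934 × 1.3 = 20.921 m.
Braking distance = v²/(2a) = 16.0934² / (2 × 5.000) = 258.998 / 10.000 = 25.900 m.
Total = 20.921 + 25.900 = 46.821 m.

Total stopping distance ≈ 47 m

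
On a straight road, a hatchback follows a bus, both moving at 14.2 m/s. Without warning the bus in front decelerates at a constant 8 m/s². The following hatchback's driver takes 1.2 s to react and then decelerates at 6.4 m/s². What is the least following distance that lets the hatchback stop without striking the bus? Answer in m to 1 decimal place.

Minimum gap ≈ 20.2 m

Leader travels v²/(2a_L) = 201.640 / 16.000 = 12.602 m before stopping.
Follower covers v·t_r = 14.2000 × 1.2 = 17.040 m while reacting, then v²/(2a_F) = 201.640 / 12.800 = 15.753 m while braking, for a total of 17.040 + 15.753 = 32.793 m.
Since a_F ≤ a_L and the follower starts braking later, the follower is never slower than the leader, so the closest approach is when both have stopped.
Minimum gap = 32.793 − 12.602 = 20.191 m.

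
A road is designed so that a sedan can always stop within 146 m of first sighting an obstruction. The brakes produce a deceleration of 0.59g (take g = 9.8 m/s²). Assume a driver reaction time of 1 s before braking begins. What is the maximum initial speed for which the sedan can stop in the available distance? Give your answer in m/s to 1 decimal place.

Maximum speed ≈ 35.7 m/s

a = 0.59 × 9.8 = 5.782 m/s².
Stopping distance: v·t_r + v²/(2a) = 146 with t_r = 1 s and a = 5.782 m/s².
So v² + 11.564 v − 1688.34 = 0.
Positive root: v = −a·t_r + √((a·t_r)² + 2a·d) = −5.782 + √(33.432 + 1688.34) = 35.7122 m/s.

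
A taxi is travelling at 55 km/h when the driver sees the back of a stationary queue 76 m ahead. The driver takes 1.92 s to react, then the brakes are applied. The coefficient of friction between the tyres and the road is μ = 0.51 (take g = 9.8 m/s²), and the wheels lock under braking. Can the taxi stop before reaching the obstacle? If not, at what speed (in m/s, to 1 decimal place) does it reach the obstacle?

55 km/h ÷ 3.6 = 15.2778 m/s.
a = μg = 0.51 × 9.8 = 4.998 m/s².
Reaction distance = 15.2778 × 1.92 = 29.333 m.
Braking distance = v²/(2a) = 233.411 / 9.996 = 23.350 m.
Total stopping distance = 29.333 + 23.350 = 52.683 m, vs 76 m available — it stops with 76 − 52.683 = 23.317 m to spare.

Yes — it stops about 23.3 m short of the obstacle, so it never reaches it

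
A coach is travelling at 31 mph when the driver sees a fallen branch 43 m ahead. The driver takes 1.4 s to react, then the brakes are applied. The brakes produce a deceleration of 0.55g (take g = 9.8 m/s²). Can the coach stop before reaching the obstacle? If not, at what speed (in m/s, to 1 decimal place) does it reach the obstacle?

Yes — it stops about 5.8 m short of the obstacle, so it never reaches it

31 mph × 0.44704 = 13.8582 m/s.
a = 0.55 × 9.8 = 5.390 m/s².
Reaction distance = 13.8582 × 1.4 = 19.401 m.
Braking distance = v²/(2a) = 192.050 / 10.780 = 17.815 m.
Total stopping distance = 19.401 + 17.815 = 37.216 m, vs 43 m available — it stops with 43 − 37.216 = 5.784 m to spare.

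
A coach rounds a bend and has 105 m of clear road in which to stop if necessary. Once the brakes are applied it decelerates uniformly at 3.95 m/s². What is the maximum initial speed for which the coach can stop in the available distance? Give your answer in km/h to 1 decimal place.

v²/(2a) = d ⇒ v = √(2 × 3.950 × 105) = √829.50 = 28.8010 m/s.
28.8010 m/s × 3.6 = 103.684 km/h.

Maximum speed ≈ 103.7 km/h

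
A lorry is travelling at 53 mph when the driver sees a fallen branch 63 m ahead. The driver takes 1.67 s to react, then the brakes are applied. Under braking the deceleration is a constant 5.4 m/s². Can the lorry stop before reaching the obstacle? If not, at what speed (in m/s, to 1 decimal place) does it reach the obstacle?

53 mph × 0.44704 = 23.6931 m/s.
Reaction distance = 23.6931 × 1.67 = 39.567 m.
Braking distance needed to stop: v²/(2a) = 561.363 / 10.800 = 51.978 m, so total needed = 39.567 + 51.978 = 91.545 m > 63 m — it cannot stop.
Distance remaining when braking begins: 63 − 39.567 = 23.433 m.
v² = v₀² − 2a·d = 561.363 − 2 × 5.400 × 23.433 = 308.287 m²/s².
v = √308.287 = 17.558 m/s.

No — it strikes the obstacle at 17.6 m/s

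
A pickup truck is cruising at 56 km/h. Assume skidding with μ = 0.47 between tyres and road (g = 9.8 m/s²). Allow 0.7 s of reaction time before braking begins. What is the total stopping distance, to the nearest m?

56 km/h ÷ 3.6 = 15.5556 m/s.
a = μg = 0.47 × 9.8 = 4.606 m/s².
Reaction distance = v·t_r = 15.5556 × 0.7 = 10.889 m.
Braking distance = v²/(2a) = 15.5556² / (2 × 4.606) = 241.977 / 9.212 = 26.268 m.
Total = 10.889 + 26.268 = 37.157 m.

Total stopping distance ≈ 37 m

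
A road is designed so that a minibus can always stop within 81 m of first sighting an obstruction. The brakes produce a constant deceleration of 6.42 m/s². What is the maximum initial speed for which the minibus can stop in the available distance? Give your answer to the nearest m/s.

v²/(2a) = d ⇒ v = √(2 × 6.420 × 81) = √1040.04 = 32.2497 m/s.

Maximum speed ≈ 32 m/s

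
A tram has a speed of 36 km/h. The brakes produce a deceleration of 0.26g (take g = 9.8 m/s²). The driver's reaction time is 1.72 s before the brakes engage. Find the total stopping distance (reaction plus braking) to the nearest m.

Total stopping distance ≈ 37 m

36 km/h ÷ 3.6 = 10.0000 m/s.
a = 0.26 × 9.8 = 2.548 m/s².
Reaction distance = v·t_r = 10.0000 × 1.72 = 17.200 m.
Braking distance = v²/(2a) = 10.0000² / (2 × 2.548) = 100.000 / 5.096 = 19.623 m.
Total = 17.200 + 19.623 = 36.823 m.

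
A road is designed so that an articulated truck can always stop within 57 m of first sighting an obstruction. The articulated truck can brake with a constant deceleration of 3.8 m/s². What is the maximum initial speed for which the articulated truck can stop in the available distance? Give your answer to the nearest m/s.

Maximum speed ≈ 21 m/s

v²/(2a) = d ⇒ v = √(2 × 3.800 × 57) = √433.20 = 20.8135 m/s.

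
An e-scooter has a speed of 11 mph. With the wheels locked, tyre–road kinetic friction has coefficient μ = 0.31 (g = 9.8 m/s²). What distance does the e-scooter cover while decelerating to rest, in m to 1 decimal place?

Braking distance ≈ 4.0 m

11 mph × 0.44704 = 4.9174 m/s.
a = μg = 0.31 × 9.8 = 3.038 m/s².
Braking distance = v²/(2a) = 4.9174² / (2 × 3.038) = 24.181 / 6.076 = 3.980 m.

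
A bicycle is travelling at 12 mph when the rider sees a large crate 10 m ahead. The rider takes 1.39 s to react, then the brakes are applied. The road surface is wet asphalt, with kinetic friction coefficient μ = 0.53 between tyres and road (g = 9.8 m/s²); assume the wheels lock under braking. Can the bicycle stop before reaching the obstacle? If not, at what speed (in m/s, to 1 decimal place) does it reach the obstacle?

No — it strikes the obstacle at 1.5 m/s

12 mph × 0.44704 = 5.3645 m/s.
a = μg = 0.53 × 9.8 = 5.194 m/s².
Reaction distance = 5.3645 × 1.39 = 7.457 m.
Braking distance needed to stop: v²/(2a) = 28.778 / 10.388 = 2.770 m, so total needed = 7.457 + 2.770 = 10.227 m > 10 m — it cannot stop.
Distance remaining when braking begins: 10 − 7.457 = 2.543 m.
v² = v₀² − 2a·d = 28.778 − 2 × 5.194 × 2.543 = 2.361 m²/s².
v = √2.361 = 1.537 m/s.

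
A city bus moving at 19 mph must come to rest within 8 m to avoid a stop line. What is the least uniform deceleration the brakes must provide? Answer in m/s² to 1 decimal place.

Required deceleration ≈ 4.5 m/s²

19 mph × 0.44704 = 8.4938 m/s.
v² = 2a·d ⇒ a = v²/(2d) = 8.4938² / (2 × 8.000) = 72.145 / 16.000 = 4.5091 m/s².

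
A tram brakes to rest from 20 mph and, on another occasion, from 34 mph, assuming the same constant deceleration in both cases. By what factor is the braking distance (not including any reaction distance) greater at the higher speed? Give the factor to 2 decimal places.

Factor ≈ 2.89

Braking distance d = v²/(2a), so with a fixed, d ∝ v².
Factor = (34/20)² = 1.7000² = 2.8900.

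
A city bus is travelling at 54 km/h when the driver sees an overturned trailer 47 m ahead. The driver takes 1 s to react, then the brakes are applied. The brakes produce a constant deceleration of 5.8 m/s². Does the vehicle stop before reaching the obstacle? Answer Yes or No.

54 km/h ÷ 3.6 = 15.0000 m/s.
Reaction distance = 15.0000 × 1 = 15.000 m.
Braking distance = v²/(2a) = 225.000 / 11.600 = 19.397 m.
Total stopping distance = 15.000 + 19.397 = 34.397 m, vs 47 m available — it stops with 47 − 34.397 = 12.603 m to spare.

Yes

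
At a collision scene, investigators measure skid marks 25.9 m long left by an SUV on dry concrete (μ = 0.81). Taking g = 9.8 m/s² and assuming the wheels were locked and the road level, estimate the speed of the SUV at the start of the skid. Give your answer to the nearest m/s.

Deceleration a = μg = 0.81 × 9.8 = 7.938 m/s².
v = √(2a·d) = √(2 × 7.938 × 25.9) = √411.188 = 20.2778 m/s.

Initial speed ≈ 20 m/s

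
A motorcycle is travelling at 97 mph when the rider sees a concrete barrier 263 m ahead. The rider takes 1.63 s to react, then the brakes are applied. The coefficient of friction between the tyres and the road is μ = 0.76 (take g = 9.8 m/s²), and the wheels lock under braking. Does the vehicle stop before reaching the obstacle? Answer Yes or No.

97 mph × 0.44704 = 43.3629 m/s.
a = μg = 0.76 × 9.8 = 7.448 m/s².
Reaction distance = 43.3629 × 1.63 = 70.682 m.
Braking distance = v²/(2a) = 1880.341 / 14.896 = 126.231 m.
Total stopping distance = 70.682 + 126.231 = 196.913 m, vs 263 m available — it stops with 263 − 196.913 = 66.087 m to spare.

Yes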